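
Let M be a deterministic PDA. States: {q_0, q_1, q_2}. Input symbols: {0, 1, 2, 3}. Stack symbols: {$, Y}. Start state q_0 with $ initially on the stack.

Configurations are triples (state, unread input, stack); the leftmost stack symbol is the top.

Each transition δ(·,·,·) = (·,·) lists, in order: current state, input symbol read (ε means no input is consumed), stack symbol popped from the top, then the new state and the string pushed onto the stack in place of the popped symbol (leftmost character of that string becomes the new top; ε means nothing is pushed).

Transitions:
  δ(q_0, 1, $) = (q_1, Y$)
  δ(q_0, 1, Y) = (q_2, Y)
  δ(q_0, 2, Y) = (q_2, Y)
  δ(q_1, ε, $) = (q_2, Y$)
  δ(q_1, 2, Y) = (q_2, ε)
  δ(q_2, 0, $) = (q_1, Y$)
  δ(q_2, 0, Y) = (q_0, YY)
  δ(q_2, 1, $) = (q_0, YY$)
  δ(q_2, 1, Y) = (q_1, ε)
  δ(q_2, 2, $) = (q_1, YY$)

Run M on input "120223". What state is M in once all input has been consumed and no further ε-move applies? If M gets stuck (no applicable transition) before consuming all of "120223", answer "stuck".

(q_0, 120223, $) ⊢ (q_1, 20223, Y$) ⊢ (q_2, 0223, $) ⊢ (q_1, 223, Y$) ⊢ (q_2, 23, $) ⊢ (q_1, 3, YY$)
No transition for (q_1, 3, top Y); M blocks with input 3 remaining.

stuck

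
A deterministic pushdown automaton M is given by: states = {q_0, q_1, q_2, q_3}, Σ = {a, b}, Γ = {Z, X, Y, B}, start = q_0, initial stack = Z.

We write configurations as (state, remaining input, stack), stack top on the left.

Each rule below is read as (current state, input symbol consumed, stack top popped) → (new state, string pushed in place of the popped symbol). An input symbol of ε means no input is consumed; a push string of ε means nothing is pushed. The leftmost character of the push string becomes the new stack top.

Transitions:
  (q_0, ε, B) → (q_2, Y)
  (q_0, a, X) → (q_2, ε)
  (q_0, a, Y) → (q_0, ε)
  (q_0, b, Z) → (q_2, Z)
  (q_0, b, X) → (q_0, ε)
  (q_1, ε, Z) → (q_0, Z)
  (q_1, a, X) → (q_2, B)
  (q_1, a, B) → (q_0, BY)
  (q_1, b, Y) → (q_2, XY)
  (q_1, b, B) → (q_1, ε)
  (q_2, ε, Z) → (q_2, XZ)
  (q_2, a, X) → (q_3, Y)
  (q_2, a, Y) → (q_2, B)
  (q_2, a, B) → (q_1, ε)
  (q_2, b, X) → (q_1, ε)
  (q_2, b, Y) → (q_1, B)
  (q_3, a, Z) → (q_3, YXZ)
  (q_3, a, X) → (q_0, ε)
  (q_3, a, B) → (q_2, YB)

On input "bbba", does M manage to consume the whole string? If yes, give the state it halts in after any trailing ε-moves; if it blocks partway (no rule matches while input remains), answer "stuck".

q_3

(q_0, bbba, Z)
  read b, top Z: go to q_2, push Z → (q_2, bba, Z)
  ε-move, top Z: go to q_2, push XZ → (q_2, bba, XZ)
  read b, top X: go to q_1, push ε → (q_1, ba, Z)
  ε-move, top Z: go to q_0, push Z → (q_0, ba, Z)
  read b, top Z: go to q_2, push Z → (q_2, a, Z)
  ε-move, top Z: go to q_2, push XZ → (q_2, a, XZ)
  read a, top X: go to q_3, push Y → (q_3, ε, YZ)
All input consumed; M is in state q_3.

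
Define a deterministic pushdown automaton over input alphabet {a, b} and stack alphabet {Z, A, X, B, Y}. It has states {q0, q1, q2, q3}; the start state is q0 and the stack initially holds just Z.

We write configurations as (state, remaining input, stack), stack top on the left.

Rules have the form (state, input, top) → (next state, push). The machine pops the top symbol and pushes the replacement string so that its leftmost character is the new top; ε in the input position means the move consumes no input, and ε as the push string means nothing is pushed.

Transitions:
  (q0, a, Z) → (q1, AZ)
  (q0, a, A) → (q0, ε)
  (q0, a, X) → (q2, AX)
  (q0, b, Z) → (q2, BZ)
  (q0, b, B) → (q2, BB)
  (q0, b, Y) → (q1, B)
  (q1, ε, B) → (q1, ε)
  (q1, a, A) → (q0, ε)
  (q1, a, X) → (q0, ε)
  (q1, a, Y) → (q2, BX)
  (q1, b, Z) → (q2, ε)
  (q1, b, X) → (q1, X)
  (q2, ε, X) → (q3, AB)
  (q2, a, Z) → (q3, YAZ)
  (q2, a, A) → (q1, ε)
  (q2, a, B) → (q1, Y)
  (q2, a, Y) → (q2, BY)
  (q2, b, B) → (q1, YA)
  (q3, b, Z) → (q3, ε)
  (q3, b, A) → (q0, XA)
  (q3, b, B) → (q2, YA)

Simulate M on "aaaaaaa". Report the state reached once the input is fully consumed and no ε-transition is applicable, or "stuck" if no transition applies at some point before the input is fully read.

(q0, aaaaaaa, Z) ⊢ (q1, aaaaaa, AZ) ⊢ (q0, aaaaa, Z) ⊢ (q1, aaaa, AZ) ⊢ (q0, aaa, Z) ⊢ (q1, aa, AZ) ⊢ (q0, a, Z) ⊢ (q1, ε, AZ)
All input consumed; M is in state q1.

q1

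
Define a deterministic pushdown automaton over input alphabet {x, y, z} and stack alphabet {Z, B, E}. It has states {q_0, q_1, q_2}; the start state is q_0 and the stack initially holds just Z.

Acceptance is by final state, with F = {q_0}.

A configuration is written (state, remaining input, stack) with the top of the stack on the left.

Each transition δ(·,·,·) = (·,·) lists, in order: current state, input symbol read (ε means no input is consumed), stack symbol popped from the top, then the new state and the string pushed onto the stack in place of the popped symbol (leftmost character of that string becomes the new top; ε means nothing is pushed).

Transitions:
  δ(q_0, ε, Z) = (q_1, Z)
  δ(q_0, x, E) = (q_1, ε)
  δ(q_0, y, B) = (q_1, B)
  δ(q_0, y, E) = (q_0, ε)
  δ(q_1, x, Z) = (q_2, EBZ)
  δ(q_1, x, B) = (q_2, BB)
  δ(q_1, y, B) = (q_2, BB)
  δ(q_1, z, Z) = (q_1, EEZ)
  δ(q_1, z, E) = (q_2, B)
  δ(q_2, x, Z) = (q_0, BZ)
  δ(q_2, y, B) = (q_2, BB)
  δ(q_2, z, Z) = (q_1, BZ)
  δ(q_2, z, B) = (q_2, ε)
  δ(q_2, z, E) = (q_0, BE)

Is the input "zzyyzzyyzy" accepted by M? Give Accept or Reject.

Reject

(q_0, zzyyzzyyzy, Z)
  ε-move, top Z: go to q_1, push Z → (q_1, zzyyzzyyzy, Z)
  read z, top Z: go to q_1, push EEZ → (q_1, zyyzzyyzy, EEZ)
  read z, top E: go to q_2, push B → (q_2, yyzzyyzy, BEZ)
  read y, top B: go to q_2, push BB → (q_2, yzzyyzy, BBEZ)
  read y, top B: go to q_2, push BB → (q_2, zzyyzy, BBBEZ)
  read z, top B: go to q_2, push ε → (q_2, zyyzy, BBEZ)
  read z, top B: go to q_2, push ε → (q_2, yyzy, BEZ)
  read y, top B: go to q_2, push BB → (q_2, yzy, BBEZ)
  read y, top B: go to q_2, push BB → (q_2, zy, BBBEZ)
  read z, top B: go to q_2, push ε → (q_2, y, BBEZ)
  read y, top B: go to q_2, push BB → (q_2, ε, BBBEZ)
All input consumed; state q_2 ∉ F and no further ε-move applies.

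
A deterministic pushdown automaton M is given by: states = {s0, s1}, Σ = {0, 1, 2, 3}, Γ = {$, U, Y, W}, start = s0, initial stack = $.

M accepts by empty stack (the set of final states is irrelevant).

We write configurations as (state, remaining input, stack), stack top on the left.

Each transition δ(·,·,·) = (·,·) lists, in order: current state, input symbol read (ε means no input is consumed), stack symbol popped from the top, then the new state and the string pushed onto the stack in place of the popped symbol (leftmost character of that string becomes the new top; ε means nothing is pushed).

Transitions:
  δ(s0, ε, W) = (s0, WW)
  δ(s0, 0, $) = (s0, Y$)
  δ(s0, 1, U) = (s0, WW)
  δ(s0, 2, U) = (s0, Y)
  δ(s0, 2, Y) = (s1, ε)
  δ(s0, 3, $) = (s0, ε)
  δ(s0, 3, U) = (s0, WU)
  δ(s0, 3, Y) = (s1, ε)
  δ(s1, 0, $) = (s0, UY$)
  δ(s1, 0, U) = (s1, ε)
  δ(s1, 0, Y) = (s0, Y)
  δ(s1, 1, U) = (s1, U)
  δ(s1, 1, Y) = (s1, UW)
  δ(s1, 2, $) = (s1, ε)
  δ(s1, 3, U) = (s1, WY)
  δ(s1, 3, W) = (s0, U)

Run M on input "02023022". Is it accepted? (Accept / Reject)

Accept

(s0, 02023022, $)
  read 0, top $: go to s0, push Y$ → (s0, 2023022, Y$)
  read 2, top Y: go to s1, push ε → (s1, 023022, $)
  read 0, top $: go to s0, push UY$ → (s0, 23022, UY$)
  read 2, top U: go to s0, push Y → (s0, 3022, YY$)
  read 3, top Y: go to s1, push ε → (s1, 022, Y$)
  read 0, top Y: go to s0, push Y → (s0, 22, Y$)
  read 2, top Y: go to s1, push ε → (s1, 2, $)
  read 2, top $: go to s1, push ε → (s1, ε, ε)
All input consumed and the stack is empty.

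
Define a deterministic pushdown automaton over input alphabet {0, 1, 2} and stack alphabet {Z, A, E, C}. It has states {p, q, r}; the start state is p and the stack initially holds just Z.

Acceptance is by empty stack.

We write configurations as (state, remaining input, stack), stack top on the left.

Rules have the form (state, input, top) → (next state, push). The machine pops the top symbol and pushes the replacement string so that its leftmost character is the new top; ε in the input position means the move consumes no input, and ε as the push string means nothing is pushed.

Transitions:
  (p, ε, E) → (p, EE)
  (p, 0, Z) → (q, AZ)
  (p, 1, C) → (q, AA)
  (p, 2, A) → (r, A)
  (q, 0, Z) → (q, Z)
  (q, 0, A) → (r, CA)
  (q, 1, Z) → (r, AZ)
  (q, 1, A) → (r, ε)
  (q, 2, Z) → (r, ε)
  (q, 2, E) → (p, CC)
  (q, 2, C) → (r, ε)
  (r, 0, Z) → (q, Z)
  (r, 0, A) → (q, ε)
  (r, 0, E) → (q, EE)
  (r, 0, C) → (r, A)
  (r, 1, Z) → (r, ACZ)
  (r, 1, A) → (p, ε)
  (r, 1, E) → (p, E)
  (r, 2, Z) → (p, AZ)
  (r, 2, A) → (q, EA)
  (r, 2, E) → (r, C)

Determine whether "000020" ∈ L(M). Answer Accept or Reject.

Reject

(p, 000020, Z) ⊢ (q, 00020, AZ) ⊢ (r, 0020, CAZ) ⊢ (r, 020, AAZ) ⊢ (q, 20, AZ)
No transition applies at (q, 20, AZ); input not fully consumed.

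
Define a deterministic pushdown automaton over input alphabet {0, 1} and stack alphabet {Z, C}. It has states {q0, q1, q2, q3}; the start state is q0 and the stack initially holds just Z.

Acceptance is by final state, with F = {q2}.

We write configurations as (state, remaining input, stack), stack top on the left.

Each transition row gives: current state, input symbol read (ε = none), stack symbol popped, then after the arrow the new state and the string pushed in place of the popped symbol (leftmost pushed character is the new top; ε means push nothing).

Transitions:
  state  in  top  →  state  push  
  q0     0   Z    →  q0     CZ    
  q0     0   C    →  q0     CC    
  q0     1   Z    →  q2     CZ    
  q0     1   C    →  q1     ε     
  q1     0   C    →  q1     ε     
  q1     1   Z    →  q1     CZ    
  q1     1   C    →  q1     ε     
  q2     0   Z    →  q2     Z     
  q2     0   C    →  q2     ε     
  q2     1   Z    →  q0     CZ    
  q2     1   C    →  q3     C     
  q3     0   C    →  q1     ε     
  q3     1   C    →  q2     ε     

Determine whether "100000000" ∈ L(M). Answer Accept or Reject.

Accept

(q0, 100000000, Z) ⊢ (q2, 00000000, CZ) ⊢ (q2, 0000000, Z) ⊢ (q2, 000000, Z) ⊢ (q2, 00000, Z) ⊢ (q2, 0000, Z) ⊢ (q2, 000, Z) ⊢ (q2, 00, Z) ⊢ (q2, 0, Z) ⊢ (q2, ε, Z)
All input consumed; state q2 ∈ F.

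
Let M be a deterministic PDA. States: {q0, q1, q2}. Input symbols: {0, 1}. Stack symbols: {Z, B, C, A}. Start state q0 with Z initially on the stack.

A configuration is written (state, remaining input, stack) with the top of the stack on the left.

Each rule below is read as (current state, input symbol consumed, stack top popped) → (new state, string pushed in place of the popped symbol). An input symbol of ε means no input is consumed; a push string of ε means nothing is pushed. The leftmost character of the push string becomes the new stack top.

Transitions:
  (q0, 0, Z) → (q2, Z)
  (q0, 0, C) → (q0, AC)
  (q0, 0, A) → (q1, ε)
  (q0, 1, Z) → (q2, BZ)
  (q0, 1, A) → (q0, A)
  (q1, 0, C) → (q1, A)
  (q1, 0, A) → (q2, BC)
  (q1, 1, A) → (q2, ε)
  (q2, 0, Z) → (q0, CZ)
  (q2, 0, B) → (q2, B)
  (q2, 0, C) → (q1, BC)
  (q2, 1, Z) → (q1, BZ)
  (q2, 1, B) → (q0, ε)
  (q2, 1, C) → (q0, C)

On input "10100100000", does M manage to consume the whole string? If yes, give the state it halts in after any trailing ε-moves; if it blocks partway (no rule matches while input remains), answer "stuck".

(q0, 10100100000, Z) ⊢ (q2, 0100100000, BZ) ⊢ (q2, 100100000, BZ) ⊢ (q0, 00100000, Z) ⊢ (q2, 0100000, Z) ⊢ (q0, 100000, CZ)
No transition for (q0, 1, top C); M blocks with input 100000 remaining.

stuck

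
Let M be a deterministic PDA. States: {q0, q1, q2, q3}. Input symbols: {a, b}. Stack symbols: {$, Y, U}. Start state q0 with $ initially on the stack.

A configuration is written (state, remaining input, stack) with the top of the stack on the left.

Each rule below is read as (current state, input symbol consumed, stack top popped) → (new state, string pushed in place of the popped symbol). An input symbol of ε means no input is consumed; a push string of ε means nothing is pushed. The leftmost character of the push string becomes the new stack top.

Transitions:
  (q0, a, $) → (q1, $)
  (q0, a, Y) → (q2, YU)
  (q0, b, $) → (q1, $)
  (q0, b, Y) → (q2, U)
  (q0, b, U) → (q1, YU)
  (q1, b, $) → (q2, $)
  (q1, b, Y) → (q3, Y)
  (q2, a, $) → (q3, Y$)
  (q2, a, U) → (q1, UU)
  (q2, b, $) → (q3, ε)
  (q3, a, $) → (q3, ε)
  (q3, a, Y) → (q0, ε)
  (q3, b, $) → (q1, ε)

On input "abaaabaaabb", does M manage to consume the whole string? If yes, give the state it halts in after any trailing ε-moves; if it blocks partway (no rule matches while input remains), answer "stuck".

(q0, abaaabaaabb, $)
  read a, top $: go to q1, push $ → (q1, baaabaaabb, $)
  read b, top $: go to q2, push $ → (q2, aaabaaabb, $)
  read a, top $: go to q3, push Y$ → (q3, aabaaabb, Y$)
  read a, top Y: go to q0, push ε → (q0, abaaabb, $)
  read a, top $: go to q1, push $ → (q1, baaabb, $)
  read b, top $: go to q2, push $ → (q2, aaabb, $)
  read a, top $: go to q3, push Y$ → (q3, aabb, Y$)
  read a, top Y: go to q0, push ε → (q0, abb, $)
  read a, top $: go to q1, push $ → (q1, bb, $)
  read b, top $: go to q2, push $ → (q2, b, $)
  read b, top $: go to q3, push ε → (q3, ε, ε)
All input consumed; M is in state q3.

q3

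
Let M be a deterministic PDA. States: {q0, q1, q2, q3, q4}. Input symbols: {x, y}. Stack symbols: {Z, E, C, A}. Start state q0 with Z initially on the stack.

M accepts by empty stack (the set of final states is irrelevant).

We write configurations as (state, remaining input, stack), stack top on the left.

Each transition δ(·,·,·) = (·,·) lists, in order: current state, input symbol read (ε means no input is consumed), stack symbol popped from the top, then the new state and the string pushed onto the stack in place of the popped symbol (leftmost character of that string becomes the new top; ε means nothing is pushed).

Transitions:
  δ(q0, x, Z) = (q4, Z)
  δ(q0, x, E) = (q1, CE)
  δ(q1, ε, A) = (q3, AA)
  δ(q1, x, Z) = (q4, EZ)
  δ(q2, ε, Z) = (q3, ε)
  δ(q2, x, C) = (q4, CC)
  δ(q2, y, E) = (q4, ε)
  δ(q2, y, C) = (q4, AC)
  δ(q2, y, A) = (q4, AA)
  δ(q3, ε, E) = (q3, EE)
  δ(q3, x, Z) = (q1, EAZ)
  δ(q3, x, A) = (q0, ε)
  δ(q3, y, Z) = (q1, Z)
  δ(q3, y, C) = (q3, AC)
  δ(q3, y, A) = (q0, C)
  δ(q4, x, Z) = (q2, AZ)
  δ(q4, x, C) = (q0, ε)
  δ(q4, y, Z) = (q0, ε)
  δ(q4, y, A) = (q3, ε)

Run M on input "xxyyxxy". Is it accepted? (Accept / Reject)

Accept

(q0, xxyyxxy, Z)
  read x, top Z: go to q4, push Z → (q4, xyyxxy, Z)
  read x, top Z: go to q2, push AZ → (q2, yyxxy, AZ)
  read y, top A: go to q4, push AA → (q4, yxxy, AAZ)
  read y, top A: go to q3, push ε → (q3, xxy, AZ)
  read x, top A: go to q0, push ε → (q0, xy, Z)
  read x, top Z: go to q4, push Z → (q4, y, Z)
  read y, top Z: go to q0, push ε → (q0, ε, ε)
All input consumed and the stack is empty.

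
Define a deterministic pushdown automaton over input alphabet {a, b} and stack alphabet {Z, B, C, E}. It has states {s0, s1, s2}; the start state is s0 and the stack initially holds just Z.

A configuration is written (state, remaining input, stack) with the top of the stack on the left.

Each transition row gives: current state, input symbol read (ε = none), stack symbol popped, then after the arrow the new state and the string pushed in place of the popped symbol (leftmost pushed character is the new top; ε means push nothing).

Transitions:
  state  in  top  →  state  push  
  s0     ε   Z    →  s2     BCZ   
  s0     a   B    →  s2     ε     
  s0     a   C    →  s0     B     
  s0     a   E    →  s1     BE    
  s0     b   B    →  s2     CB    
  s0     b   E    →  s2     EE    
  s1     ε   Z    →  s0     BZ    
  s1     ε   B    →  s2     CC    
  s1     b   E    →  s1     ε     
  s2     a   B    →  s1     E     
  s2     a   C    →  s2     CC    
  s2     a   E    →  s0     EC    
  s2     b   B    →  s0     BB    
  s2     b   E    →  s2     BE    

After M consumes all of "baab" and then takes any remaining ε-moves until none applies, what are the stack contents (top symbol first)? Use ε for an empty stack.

CZ

(s0, baab, Z)
  ε-move, top Z: go to s2, push BCZ → (s2, baab, BCZ)
  read b, top B: go to s0, push BB → (s0, aab, BBCZ)
  read a, top B: go to s2, push ε → (s2, ab, BCZ)
  read a, top B: go to s1, push E → (s1, b, ECZ)
  read b, top E: go to s1, push ε → (s1, ε, CZ)
All input consumed in state s1 with stack CZ.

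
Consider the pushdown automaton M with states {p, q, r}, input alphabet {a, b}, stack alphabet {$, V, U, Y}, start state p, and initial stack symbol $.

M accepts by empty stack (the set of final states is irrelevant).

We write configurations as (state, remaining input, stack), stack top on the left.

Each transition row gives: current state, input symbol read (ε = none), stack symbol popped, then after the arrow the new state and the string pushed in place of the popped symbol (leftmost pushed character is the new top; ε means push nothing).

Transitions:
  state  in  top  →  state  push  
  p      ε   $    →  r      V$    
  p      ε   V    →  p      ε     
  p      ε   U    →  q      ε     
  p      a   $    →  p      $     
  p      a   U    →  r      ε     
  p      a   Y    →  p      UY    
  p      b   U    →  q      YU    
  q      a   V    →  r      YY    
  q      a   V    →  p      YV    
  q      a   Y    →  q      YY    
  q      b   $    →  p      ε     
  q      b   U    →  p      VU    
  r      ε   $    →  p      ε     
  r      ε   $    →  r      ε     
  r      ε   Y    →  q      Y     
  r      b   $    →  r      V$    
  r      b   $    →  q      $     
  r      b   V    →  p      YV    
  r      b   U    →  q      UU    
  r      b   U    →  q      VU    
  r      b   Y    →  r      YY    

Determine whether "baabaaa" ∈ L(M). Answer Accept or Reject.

Reject

No computation consumes all input and empties the stack.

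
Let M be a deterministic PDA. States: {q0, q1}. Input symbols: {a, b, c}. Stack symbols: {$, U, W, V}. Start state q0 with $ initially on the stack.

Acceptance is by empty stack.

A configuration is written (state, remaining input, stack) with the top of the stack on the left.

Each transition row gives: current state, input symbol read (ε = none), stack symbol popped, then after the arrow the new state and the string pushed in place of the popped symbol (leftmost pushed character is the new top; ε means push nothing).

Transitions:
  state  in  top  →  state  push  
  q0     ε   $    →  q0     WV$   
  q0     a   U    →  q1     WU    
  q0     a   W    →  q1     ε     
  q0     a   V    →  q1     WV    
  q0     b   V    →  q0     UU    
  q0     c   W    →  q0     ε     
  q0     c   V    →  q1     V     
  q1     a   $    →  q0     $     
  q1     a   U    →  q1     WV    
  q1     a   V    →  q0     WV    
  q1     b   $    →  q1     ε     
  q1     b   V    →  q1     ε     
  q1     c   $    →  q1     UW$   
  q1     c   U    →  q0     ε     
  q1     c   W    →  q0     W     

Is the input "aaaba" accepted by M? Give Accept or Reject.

Reject

(q0, aaaba, $) ⊢ (q0, aaaba, WV$) ⊢ (q1, aaba, V$) ⊢ (q0, aba, WV$) ⊢ (q1, ba, V$) ⊢ (q1, a, $) ⊢ (q0, ε, $) ⊢ (q0, ε, WV$)
All input consumed; stack is WV$, not empty, and no further ε-move applies.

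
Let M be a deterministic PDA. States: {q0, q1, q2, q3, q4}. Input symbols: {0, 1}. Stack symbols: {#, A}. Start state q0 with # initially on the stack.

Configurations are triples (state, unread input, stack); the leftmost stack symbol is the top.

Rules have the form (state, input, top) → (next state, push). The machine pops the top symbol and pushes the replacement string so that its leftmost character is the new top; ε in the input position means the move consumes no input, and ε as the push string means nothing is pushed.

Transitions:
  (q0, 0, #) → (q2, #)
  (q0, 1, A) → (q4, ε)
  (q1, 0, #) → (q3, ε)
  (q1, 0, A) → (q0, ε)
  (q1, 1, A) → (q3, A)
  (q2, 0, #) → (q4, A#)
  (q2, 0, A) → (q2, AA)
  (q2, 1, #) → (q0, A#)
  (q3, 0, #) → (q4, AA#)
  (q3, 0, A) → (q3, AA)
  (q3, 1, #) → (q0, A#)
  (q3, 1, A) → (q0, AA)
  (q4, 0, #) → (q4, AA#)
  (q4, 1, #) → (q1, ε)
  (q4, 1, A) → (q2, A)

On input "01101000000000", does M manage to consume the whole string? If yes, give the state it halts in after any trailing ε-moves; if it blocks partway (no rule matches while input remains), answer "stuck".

(q0, 01101000000000, #)
  read 0, top #: go to q2, push # → (q2, 1101000000000, #)
  read 1, top #: go to q0, push A# → (q0, 101000000000, A#)
  read 1, top A: go to q4, push ε → (q4, 01000000000, #)
  read 0, top #: go to q4, push AA# → (q4, 1000000000, AA#)
  read 1, top A: go to q2, push A → (q2, 000000000, AA#)
  read 0, top A: go to q2, push AA → (q2, 00000000, AAA#)
  read 0, top A: go to q2, push AA → (q2, 0000000, AAAA#)
  read 0, top A: go to q2, push AA → (q2, 000000, AAAAA#)
  read 0, top A: go to q2, push AA → (q2, 00000, AAAAAA#)
  read 0, top A: go to q2, push AA → (q2, 0000, AAAAAAA#)
  read 0, top A: go to q2, push AA → (q2, 000, AAAAAAAA#)
  read 0, top A: go to q2, push AA → (q2, 00, AAAAAAAAA#)
  read 0, top A: go to q2, push AA → (q2, 0, AAAAAAAAAA#)
  read 0, top A: go to q2, push AA → (q2, ε, AAAAAAAAAAA#)
All input consumed; M is in state q2.

q2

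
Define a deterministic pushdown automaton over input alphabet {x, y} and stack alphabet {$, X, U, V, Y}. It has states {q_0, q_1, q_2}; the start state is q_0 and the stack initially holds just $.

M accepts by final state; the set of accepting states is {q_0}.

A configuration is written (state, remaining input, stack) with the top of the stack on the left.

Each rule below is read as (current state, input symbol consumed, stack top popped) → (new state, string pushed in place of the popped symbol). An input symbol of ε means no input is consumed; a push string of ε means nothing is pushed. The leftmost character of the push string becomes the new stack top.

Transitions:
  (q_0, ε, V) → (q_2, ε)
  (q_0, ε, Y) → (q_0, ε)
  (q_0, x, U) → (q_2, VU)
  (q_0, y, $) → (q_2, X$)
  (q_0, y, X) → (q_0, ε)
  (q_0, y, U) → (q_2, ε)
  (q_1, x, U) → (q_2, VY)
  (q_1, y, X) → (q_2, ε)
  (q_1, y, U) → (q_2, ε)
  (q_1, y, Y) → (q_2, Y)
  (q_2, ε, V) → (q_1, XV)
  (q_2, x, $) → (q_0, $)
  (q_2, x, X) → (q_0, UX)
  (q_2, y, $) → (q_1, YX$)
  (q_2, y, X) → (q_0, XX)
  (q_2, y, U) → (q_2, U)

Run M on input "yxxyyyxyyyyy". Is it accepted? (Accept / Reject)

(q_0, yxxyyyxyyyyy, $) ⊢ (q_2, xxyyyxyyyyy, X$) ⊢ (q_0, xyyyxyyyyy, UX$) ⊢ (q_2, yyyxyyyyy, VUX$) ⊢ (q_1, yyyxyyyyy, XVUX$) ⊢ (q_2, yyxyyyyy, VUX$) ⊢ (q_1, yyxyyyyy, XVUX$) ⊢ (q_2, yxyyyyy, VUX$) ⊢ (q_1, yxyyyyy, XVUX$) ⊢ (q_2, xyyyyy, VUX$) ⊢ (q_1, xyyyyy, XVUX$)
No transition applies at (q_1, xyyyyy, XVUX$); input not fully consumed.

Reject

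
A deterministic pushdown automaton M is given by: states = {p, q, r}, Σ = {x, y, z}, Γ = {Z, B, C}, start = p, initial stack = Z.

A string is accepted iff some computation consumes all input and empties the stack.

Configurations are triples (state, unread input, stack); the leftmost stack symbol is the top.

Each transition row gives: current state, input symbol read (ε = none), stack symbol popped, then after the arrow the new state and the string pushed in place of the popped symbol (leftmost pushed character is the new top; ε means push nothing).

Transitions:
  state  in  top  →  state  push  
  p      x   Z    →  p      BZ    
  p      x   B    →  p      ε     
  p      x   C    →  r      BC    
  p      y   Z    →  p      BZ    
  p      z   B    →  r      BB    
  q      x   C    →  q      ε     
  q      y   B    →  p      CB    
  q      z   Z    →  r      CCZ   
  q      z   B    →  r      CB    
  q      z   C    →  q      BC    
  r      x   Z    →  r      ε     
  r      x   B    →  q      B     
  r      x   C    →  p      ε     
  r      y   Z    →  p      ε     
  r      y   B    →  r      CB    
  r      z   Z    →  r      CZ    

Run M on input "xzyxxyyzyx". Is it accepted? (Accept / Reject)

Reject

(p, xzyxxyyzyx, Z)
  read x, top Z: go to p, push BZ → (p, zyxxyyzyx, BZ)
  read z, top B: go to r, push BB → (r, yxxyyzyx, BBZ)
  read y, top B: go to r, push CB → (r, xxyyzyx, CBBZ)
  read x, top C: go to p, push ε → (p, xyyzyx, BBZ)
  read x, top B: go to p, push ε → (p, yyzyx, BZ)
No transition applies at (p, yyzyx, BZ); input not fully consumed.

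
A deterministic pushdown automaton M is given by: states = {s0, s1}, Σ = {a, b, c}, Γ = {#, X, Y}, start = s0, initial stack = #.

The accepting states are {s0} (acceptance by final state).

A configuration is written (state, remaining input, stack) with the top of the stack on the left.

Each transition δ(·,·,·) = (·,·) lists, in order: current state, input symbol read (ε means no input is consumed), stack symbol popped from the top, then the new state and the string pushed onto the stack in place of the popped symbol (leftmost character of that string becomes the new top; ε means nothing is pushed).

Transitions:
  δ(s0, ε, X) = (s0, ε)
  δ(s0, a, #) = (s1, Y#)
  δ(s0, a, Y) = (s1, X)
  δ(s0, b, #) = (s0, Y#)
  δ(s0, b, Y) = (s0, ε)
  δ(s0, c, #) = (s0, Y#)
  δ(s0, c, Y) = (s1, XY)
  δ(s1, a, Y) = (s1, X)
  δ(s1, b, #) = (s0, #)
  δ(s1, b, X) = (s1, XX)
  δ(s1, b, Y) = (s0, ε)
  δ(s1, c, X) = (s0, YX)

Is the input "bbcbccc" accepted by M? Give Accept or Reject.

Accept

(s0, bbcbccc, #) ⊢ (s0, bcbccc, Y#) ⊢ (s0, cbccc, #) ⊢ (s0, bccc, Y#) ⊢ (s0, ccc, #) ⊢ (s0, cc, Y#) ⊢ (s1, c, XY#) ⊢ (s0, ε, YXY#)
All input consumed; state s0 ∈ F.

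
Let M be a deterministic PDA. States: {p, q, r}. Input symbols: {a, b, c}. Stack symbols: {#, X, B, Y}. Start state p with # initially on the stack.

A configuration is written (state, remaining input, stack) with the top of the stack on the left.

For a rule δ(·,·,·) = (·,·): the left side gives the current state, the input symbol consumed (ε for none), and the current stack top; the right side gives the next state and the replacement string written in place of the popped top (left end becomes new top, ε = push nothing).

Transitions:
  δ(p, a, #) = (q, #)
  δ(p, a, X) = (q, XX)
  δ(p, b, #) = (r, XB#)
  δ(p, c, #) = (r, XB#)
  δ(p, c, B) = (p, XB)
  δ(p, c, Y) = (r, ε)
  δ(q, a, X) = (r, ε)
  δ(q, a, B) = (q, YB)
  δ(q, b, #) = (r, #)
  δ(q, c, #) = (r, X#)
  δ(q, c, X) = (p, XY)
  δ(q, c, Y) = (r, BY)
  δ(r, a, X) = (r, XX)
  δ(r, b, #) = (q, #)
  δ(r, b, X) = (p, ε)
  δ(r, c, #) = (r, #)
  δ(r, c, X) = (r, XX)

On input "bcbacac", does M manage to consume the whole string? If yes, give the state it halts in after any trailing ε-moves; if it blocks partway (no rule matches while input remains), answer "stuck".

p

(p, bcbacac, #) ⊢ (r, cbacac, XB#) ⊢ (r, bacac, XXB#) ⊢ (p, acac, XB#) ⊢ (q, cac, XXB#) ⊢ (p, ac, XYXB#) ⊢ (q, c, XXYXB#) ⊢ (p, ε, XYXYXB#)
All input consumed; M is in state p.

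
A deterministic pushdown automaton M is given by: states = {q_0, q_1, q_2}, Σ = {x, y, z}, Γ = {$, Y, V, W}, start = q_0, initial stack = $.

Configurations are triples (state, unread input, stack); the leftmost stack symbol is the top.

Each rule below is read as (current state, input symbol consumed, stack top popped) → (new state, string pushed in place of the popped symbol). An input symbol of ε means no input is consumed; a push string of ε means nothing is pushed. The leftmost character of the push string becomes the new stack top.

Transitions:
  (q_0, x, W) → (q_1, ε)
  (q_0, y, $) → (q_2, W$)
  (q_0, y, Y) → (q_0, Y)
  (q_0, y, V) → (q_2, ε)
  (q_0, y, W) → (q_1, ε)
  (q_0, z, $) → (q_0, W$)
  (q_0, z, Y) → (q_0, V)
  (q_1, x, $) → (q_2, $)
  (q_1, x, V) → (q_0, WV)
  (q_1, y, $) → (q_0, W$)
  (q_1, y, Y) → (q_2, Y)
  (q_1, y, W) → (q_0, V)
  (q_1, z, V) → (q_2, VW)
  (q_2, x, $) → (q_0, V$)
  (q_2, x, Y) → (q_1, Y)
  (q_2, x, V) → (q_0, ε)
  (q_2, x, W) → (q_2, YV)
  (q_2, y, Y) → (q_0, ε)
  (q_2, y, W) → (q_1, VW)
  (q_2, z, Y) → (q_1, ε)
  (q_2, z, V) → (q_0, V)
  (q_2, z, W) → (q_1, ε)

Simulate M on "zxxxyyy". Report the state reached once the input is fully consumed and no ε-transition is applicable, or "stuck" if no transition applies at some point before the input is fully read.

stuck

(q_0, zxxxyyy, $)
  read z, top $: go to q_0, push W$ → (q_0, xxxyyy, W$)
  read x, top W: go to q_1, push ε → (q_1, xxyyy, $)
  read x, top $: go to q_2, push $ → (q_2, xyyy, $)
  read x, top $: go to q_0, push V$ → (q_0, yyy, V$)
  read y, top V: go to q_2, push ε → (q_2, yy, $)
No transition for (q_2, y, top $); M blocks with input yy remaining.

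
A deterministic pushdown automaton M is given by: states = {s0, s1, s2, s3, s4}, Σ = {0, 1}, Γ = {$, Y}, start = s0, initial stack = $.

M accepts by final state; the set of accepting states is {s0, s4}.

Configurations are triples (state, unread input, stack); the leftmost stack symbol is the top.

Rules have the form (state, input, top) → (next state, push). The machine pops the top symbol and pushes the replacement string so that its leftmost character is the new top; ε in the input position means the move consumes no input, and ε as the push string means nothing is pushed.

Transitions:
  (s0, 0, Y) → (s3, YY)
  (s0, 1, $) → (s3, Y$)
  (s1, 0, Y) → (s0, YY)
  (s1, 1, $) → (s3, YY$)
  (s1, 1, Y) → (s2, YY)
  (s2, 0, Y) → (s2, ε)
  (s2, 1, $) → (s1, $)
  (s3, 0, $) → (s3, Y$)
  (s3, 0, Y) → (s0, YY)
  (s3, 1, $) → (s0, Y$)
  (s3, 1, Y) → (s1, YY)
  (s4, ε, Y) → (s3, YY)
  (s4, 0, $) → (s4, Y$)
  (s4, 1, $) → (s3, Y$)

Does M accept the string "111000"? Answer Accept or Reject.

Reject

(s0, 111000, $) ⊢ (s3, 11000, Y$) ⊢ (s1, 1000, YY$) ⊢ (s2, 000, YYY$) ⊢ (s2, 00, YY$) ⊢ (s2, 0, Y$) ⊢ (s2, ε, $)
All input consumed; state s2 ∉ F and no further ε-move applies.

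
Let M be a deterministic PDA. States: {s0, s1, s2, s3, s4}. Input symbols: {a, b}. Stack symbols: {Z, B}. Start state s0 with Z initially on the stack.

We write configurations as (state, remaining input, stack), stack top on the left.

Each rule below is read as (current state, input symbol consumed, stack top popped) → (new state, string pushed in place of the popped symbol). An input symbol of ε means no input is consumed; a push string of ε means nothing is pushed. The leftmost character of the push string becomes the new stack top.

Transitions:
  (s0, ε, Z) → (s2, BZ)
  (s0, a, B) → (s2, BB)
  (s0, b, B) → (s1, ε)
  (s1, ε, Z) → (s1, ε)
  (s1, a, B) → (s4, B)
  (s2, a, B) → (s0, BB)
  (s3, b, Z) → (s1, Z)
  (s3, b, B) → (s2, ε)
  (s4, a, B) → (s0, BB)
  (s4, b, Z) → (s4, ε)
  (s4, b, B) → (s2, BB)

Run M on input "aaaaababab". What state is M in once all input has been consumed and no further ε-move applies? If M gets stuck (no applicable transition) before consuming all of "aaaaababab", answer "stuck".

(s0, aaaaababab, Z) ⊢ (s2, aaaaababab, BZ) ⊢ (s0, aaaababab, BBZ) ⊢ (s2, aaababab, BBBZ) ⊢ (s0, aababab, BBBBZ) ⊢ (s2, ababab, BBBBBZ) ⊢ (s0, babab, BBBBBBZ) ⊢ (s1, abab, BBBBBZ) ⊢ (s4, bab, BBBBBZ) ⊢ (s2, ab, BBBBBBZ) ⊢ (s0, b, BBBBBBBZ) ⊢ (s1, ε, BBBBBBZ)
All input consumed; M is in state s1.

s1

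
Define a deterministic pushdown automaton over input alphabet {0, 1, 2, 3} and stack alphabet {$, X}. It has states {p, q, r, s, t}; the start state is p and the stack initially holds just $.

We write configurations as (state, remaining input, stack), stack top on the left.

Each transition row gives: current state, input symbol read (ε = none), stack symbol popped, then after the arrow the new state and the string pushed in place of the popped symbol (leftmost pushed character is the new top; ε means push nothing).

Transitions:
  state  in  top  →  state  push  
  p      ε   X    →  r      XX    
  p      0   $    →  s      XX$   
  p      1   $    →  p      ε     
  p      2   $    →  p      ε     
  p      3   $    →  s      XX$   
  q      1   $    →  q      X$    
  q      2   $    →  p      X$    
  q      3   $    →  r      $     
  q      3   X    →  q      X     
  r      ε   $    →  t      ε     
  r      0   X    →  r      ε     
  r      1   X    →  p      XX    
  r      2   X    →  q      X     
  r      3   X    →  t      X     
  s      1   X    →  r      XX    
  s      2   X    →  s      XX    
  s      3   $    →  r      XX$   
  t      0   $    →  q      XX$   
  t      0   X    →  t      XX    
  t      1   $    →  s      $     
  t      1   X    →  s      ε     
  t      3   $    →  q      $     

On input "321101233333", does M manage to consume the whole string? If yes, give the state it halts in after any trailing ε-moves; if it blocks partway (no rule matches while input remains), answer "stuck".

q

(p, 321101233333, $)
  read 3, top $: go to s, push XX$ → (s, 21101233333, XX$)
  read 2, top X: go to s, push XX → (s, 1101233333, XXX$)
  read 1, top X: go to r, push XX → (r, 101233333, XXXX$)
  read 1, top X: go to p, push XX → (p, 01233333, XXXXX$)
  ε-move, top X: go to r, push XX → (r, 01233333, XXXXXX$)
  read 0, top X: go to r, push ε → (r, 1233333, XXXXX$)
  read 1, top X: go to p, push XX → (p, 233333, XXXXXX$)
  ε-move, top X: go to r, push XX → (r, 233333, XXXXXXX$)
  read 2, top X: go to q, push X → (q, 33333, XXXXXXX$)
  read 3, top X: go to q, push X → (q, 3333, XXXXXXX$)
  read 3, top X: go to q, push X → (q, 333, XXXXXXX$)
  read 3, top X: go to q, push X → (q, 33, XXXXXXX$)
  read 3, top X: go to q, push X → (q, 3, XXXXXXX$)
  read 3, top X: go to q, push X → (q, ε, XXXXXXX$)
All input consumed; M is in state q.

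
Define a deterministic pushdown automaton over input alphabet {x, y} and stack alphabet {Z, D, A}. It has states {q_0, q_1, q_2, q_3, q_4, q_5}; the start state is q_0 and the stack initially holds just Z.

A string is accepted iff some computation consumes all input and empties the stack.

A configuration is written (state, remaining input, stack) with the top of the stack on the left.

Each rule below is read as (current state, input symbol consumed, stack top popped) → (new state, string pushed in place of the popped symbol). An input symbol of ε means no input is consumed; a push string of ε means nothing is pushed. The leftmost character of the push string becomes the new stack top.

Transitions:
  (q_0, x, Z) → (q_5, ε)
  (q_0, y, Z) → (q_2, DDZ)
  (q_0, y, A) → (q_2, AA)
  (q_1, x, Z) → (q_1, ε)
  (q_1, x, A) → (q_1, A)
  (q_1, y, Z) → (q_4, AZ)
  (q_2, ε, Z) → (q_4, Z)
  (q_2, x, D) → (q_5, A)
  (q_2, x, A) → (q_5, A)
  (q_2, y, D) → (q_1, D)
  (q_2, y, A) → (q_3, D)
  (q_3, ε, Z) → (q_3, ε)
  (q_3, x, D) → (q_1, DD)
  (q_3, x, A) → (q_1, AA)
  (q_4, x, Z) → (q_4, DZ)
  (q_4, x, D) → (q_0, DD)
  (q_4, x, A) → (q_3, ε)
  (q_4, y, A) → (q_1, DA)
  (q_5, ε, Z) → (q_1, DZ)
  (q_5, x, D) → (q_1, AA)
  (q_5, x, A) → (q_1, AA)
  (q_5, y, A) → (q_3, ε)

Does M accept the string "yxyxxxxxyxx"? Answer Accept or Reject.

(q_0, yxyxxxxxyxx, Z)
  read y, top Z: go to q_2, push DDZ → (q_2, xyxxxxxyxx, DDZ)
  read x, top D: go to q_5, push A → (q_5, yxxxxxyxx, ADZ)
  read y, top A: go to q_3, push ε → (q_3, xxxxxyxx, DZ)
  read x, top D: go to q_1, push DD → (q_1, xxxxyxx, DDZ)
No transition applies at (q_1, xxxxyxx, DDZ); input not fully consumed.

Reject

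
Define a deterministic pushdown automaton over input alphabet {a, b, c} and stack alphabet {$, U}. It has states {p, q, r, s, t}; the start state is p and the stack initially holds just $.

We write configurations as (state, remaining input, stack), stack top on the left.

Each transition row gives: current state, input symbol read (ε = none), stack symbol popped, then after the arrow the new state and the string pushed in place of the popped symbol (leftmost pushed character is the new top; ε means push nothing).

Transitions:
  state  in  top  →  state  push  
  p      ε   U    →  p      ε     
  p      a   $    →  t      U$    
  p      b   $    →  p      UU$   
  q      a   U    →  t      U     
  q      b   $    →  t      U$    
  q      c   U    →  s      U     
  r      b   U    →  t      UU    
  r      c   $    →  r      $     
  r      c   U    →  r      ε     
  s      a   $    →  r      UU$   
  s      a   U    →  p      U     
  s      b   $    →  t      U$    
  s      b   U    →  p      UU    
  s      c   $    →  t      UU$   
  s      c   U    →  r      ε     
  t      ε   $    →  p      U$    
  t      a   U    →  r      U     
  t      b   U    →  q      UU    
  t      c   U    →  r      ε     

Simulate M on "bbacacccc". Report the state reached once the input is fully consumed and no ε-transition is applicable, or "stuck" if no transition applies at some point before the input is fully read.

(p, bbacacccc, $)
  read b, top $: go to p, push UU$ → (p, bacacccc, UU$)
  ε-move, top U: go to p, push ε → (p, bacacccc, U$)
  ε-move, top U: go to p, push ε → (p, bacacccc, $)
  read b, top $: go to p, push UU$ → (p, acacccc, UU$)
  ε-move, top U: go to p, push ε → (p, acacccc, U$)
  ε-move, top U: go to p, push ε → (p, acacccc, $)
  read a, top $: go to t, push U$ → (t, cacccc, U$)
  read c, top U: go to r, push ε → (r, acccc, $)
No transition for (r, a, top $); M blocks with input acccc remaining.

stuck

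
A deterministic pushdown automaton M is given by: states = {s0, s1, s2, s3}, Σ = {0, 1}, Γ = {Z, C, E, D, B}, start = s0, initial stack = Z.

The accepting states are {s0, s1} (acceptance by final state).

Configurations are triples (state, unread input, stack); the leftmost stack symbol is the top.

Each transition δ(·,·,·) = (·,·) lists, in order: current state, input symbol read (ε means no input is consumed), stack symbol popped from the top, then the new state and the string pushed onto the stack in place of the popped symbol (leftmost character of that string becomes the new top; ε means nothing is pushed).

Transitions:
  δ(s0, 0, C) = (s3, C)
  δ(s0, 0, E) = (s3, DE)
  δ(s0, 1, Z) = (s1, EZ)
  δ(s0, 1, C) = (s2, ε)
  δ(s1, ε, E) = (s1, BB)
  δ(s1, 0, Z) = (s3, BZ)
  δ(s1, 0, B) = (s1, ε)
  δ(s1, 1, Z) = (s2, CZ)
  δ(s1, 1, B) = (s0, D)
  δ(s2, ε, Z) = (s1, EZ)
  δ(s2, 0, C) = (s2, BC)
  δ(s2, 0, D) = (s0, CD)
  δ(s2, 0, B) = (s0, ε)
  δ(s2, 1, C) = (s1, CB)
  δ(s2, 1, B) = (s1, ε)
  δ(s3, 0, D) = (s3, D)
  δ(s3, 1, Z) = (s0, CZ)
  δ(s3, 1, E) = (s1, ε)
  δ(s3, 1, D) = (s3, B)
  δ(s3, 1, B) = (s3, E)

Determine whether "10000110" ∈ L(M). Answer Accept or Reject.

(s0, 10000110, Z) ⊢ (s1, 0000110, EZ) ⊢ (s1, 0000110, BBZ) ⊢ (s1, 000110, BZ) ⊢ (s1, 00110, Z) ⊢ (s3, 0110, BZ)
No transition applies at (s3, 0110, BZ); input not fully consumed.

Reject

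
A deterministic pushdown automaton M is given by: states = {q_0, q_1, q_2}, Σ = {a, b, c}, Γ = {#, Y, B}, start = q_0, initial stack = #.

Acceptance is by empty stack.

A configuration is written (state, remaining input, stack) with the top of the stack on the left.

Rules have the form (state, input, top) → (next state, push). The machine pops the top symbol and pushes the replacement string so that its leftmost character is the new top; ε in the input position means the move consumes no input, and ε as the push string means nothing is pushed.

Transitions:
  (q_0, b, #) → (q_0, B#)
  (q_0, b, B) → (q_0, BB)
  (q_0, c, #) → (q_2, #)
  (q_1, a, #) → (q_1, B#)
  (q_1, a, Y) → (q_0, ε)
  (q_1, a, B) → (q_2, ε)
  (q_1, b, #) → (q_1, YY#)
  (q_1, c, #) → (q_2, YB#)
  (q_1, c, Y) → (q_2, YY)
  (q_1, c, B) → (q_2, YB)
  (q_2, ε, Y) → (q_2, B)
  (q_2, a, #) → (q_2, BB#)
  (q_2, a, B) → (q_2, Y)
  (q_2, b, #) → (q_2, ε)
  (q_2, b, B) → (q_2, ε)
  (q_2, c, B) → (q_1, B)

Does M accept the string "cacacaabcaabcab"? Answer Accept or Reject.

Accept

(q_0, cacacaabcaabcab, #)
  read c, top #: go to q_2, push # → (q_2, acacaabcaabcab, #)
  read a, top #: go to q_2, push BB# → (q_2, cacaabcaabcab, BB#)
  read c, top B: go to q_1, push B → (q_1, acaabcaabcab, BB#)
  read a, top B: go to q_2, push ε → (q_2, caabcaabcab, B#)
  read c, top B: go to q_1, push B → (q_1, aabcaabcab, B#)
  read a, top B: go to q_2, push ε → (q_2, abcaabcab, #)
  read a, top #: go to q_2, push BB# → (q_2, bcaabcab, BB#)
  read b, top B: go to q_2, push ε → (q_2, caabcab, B#)
  read c, top B: go to q_1, push B → (q_1, aabcab, B#)
  read a, top B: go to q_2, push ε → (q_2, abcab, #)
  read a, top #: go to q_2, push BB# → (q_2, bcab, BB#)
  read b, top B: go to q_2, push ε → (q_2, cab, B#)
  read c, top B: go to q_1, push B → (q_1, ab, B#)
  read a, top B: go to q_2, push ε → (q_2, b, #)
  read b, top #: go to q_2, push ε → (q_2, ε, ε)
All input consumed and the stack is empty.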